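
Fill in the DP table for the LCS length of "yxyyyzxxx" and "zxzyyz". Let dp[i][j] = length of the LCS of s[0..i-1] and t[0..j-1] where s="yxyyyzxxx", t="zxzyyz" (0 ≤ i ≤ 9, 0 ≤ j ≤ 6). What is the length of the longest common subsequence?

4

   ''  z  x  z  y  y  z
''  0  0  0  0  0  0  0
 y  0  0  0  0  1  1  1
 x  0  0  1  1  1  1  1
 y  0  0  1  1  2  2  2
 y  0  0  1  1  2  3  3
 y  0  0  1  1  2  3  3
 z  0  1  1  2  2  3  4
 x  0  1  2  2  2  3  4
 x  0  1  2  2  2  3  4
 x  0  1  2  2  2  3  4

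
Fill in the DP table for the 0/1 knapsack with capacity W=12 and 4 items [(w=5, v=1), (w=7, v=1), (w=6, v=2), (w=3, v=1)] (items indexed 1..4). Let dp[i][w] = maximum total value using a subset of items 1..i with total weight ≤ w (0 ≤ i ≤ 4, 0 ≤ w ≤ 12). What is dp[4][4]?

i\w   0   1   2   3   4   5   6   7   8   9  10  11  12
  0   0   0   0   0   0   0   0   0   0   0   0   0   0
  1   0   0   0   0   0   1   1   1   1   1   1   1   1
  2   0   0   0   0   0   1   1   1   1   1   1   1   2
  3   0   0   0   0   0   1   2   2   2   2   2   3   3
  4   0   0   0   1   1   1   2   2   2   3   3   3   3

1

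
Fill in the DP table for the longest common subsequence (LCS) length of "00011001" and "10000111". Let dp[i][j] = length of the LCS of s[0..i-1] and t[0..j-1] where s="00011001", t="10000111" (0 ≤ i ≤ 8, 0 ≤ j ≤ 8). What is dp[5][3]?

2

   ''  1  0  0  0  0  1  1  1
''  0  0  0  0  0  0  0  0  0
 0  0  0  1  1  1  1  1  1  1
 0  0  0  1  2  2  2  2  2  2
 0  0  0  1  2  3  3  3  3  3
 1  0  1  1  2  3  3  4  4  4
 1  0  1  1  2  3  3  4  5  5
 0  0  1  2  2  3  4  4  5  5
 0  0  1  2  3  3  4  4  5  5
 1  0  1  2  3  3  4  5  5  6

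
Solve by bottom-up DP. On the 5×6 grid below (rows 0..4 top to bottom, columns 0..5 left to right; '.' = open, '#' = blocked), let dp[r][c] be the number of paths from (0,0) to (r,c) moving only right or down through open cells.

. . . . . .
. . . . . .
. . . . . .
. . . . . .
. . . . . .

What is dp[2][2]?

6

r\c   0   1   2   3   4   5
  0   1   1   1   1   1   1
  1   1   2   3   4   5   6
  2   1   3   6  10  15  21
  3   1   4  10  20  35  56
  4   1   5  15  35  70 126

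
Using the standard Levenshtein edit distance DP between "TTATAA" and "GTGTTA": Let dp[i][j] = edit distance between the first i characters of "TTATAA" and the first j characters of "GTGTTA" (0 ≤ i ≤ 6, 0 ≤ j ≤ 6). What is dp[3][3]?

2

   ''  G  T  G  T  T  A
''  0  1  2  3  4  5  6
 T  1  1  1  2  3  4  5
 T  2  2  1  2  2  3  4
 A  3  3  2  2  3  3  3
 T  4  4  3  3  2  3  4
 A  5  5  4  4  3  3  3
 A  6  6  5  5  4  4  3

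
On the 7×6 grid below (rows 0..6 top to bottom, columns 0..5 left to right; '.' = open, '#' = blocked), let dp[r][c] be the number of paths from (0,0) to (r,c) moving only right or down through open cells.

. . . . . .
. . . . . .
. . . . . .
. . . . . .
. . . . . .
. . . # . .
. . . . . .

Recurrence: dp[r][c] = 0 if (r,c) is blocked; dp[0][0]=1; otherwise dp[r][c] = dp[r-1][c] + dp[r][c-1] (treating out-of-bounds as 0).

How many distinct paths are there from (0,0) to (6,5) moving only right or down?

r\c   0   1   2   3   4   5
  0   1   1   1   1   1   1
  1   1   2   3   4   5   6
  2   1   3   6  10  15  21
  3   1   4  10  20  35  56
  4   1   5  15  35  70 126
  5   1   6  21   0  70 196
  6   1   7  28  28  98 294

294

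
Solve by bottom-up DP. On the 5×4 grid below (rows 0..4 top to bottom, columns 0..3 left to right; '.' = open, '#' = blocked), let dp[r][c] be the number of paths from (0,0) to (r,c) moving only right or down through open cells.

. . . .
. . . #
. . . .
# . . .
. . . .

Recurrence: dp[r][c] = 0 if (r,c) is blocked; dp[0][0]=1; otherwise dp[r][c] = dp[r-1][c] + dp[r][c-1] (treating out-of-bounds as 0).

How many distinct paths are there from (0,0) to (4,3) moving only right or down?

r\c   0   1   2   3
  0   1   1   1   1
  1   1   2   3   0
  2   1   3   6   6
  3   0   3   9  15
  4   0   3  12  27

27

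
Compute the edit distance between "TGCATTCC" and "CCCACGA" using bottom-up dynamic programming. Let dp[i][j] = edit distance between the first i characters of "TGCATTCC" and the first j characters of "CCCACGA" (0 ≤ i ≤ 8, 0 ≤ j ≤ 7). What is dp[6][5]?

   ''  C  C  C  A  C  G  A
''  0  1  2  3  4  5  6  7
 T  1  1  2  3  4  5  6  7
 G  2  2  2  3  4  5  5  6
 C  3  2  2  2  3  4  5  6
 A  4  3  3  3  2  3  4  5
 T  5  4  4  4  3  3  4  5
 T  6  5  5  5  4  4  4  5
 C  7  6  5  5  5  4  5  5
 C  8  7  6  5  6  5  5  6

4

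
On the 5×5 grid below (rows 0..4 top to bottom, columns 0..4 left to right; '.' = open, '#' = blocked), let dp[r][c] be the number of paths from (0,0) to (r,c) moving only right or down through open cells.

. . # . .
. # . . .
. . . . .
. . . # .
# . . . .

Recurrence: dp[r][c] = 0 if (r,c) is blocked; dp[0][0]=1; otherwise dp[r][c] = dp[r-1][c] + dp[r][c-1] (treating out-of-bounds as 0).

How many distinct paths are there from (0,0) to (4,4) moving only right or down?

6

r\c   0   1   2   3   4
  0   1   1   0   0   0
  1   1   0   0   0   0
  2   1   1   1   1   1
  3   1   2   3   0   1
  4   0   2   5   5   6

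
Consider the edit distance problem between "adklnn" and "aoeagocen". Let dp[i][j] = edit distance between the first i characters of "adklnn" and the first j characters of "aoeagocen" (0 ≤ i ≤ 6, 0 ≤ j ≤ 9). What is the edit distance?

7

   ''  a  o  e  a  g  o  c  e  n
''  0  1  2  3  4  5  6  7  8  9
 a  1  0  1  2  3  4  5  6  7  8
 d  2  1  1  2  3  4  5  6  7  8
 k  3  2  2  2  3  4  5  6  7  8
 l  4  3  3  3  3  4  5  6  7  8
 n  5  4  4  4  4  4  5  6  7  7
 n  6  5  5  5  5  5  5  6  7  7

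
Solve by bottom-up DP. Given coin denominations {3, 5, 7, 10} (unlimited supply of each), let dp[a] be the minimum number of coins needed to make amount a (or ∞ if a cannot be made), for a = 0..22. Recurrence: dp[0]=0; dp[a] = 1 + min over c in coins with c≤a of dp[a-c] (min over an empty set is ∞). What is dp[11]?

 a  0  1  2  3  4  5  6  7  8  9 10 11 12 13 14 15 16 17 18 19 20 21 22
dp  0  -  -  1  -  1  2  1  2  3  1  3  2  2  2  2  3  2  3  3  2  3  3
(- denotes ∞ / unreachable)

3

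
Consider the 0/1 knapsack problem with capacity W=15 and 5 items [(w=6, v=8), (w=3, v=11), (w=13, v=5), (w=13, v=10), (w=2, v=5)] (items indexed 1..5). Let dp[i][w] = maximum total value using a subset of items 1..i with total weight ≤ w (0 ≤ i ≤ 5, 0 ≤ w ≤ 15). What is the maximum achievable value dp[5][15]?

24

i\w   0   1   2   3   4   5   6   7   8   9  10  11  12  13  14  15
  0   0   0   0   0   0   0   0   0   0   0   0   0   0   0   0   0
  1   0   0   0   0   0   0   8   8   8   8   8   8   8   8   8   8
  2   0   0   0  11  11  11  11  11  11  19  19  19  19  19  19  19
  3   0   0   0  11  11  11  11  11  11  19  19  19  19  19  19  19
  4   0   0   0  11  11  11  11  11  11  19  19  19  19  19  19  19
  5   0   0   5  11  11  16  16  16  16  19  19  24  24  24  24  24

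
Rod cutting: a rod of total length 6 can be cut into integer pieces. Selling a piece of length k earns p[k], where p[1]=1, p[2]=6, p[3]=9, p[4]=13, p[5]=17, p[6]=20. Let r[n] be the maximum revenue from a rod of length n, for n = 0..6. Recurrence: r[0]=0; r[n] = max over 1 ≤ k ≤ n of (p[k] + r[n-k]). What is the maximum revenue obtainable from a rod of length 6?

20

   n    0    1    2    3    4    5    6
r[n]    0    1    6    9   13   17   20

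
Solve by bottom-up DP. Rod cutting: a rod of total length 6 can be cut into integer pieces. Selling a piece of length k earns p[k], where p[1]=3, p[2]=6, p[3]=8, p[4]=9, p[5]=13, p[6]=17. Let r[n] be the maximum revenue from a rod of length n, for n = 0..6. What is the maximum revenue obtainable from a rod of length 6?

18

   n    0    1    2    3    4    5    6
r[n]    0    3    6    9   12   15   18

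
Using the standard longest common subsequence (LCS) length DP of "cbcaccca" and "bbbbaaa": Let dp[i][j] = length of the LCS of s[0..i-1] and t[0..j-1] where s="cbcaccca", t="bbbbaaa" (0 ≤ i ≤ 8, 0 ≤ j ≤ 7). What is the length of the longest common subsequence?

3

   ''  b  b  b  b  a  a  a
''  0  0  0  0  0  0  0  0
 c  0  0  0  0  0  0  0  0
 b  0  1  1  1  1  1  1  1
 c  0  1  1  1  1  1  1  1
 a  0  1  1  1  1  2  2  2
 c  0  1  1  1  1  2  2  2
 c  0  1  1  1  1  2  2  2
 c  0  1  1  1  1  2  2  2
 a  0  1  1  1  1  2  3  3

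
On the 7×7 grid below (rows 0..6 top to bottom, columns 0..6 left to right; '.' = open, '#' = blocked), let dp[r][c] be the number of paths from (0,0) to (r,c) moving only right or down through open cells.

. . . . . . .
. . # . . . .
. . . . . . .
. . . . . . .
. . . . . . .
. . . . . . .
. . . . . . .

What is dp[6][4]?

r\c   0   1   2   3   4   5   6
  0   1   1   1   1   1   1   1
  1   1   2   0   1   2   3   4
  2   1   3   3   4   6   9  13
  3   1   4   7  11  17  26  39
  4   1   5  12  23  40  66 105
  5   1   6  18  41  81 147 252
  6   1   7  25  66 147 294 546

147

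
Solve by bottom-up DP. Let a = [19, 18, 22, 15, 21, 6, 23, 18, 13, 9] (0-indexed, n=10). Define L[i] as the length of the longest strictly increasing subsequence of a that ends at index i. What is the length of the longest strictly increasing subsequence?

3

   i    0    1    2    3    4    5    6    7    8    9
a[i]   19   18   22   15   21    6   23   18   13    9
L[i]    1    1    2    1    2    1    3    2    2    2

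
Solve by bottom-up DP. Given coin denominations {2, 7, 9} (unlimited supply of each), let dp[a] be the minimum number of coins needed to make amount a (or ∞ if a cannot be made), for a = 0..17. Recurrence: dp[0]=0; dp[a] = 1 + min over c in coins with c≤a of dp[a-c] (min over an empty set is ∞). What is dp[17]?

 a  0  1  2  3  4  5  6  7  8  9 10 11 12 13 14 15 16 17
dp  0  -  1  -  2  -  3  1  4  1  5  2  6  3  2  4  2  5
(- denotes ∞ / unreachable)

5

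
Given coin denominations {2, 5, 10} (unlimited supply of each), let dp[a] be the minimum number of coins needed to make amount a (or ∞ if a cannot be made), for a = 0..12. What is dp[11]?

4

 a  0  1  2  3  4  5  6  7  8  9 10 11 12
dp  0  -  1  -  2  1  3  2  4  3  1  4  2
(- denotes ∞ / unreachable)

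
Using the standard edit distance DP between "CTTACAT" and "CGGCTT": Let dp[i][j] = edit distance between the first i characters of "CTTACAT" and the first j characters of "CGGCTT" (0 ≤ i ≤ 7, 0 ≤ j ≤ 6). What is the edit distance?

   ''  C  G  G  C  T  T
''  0  1  2  3  4  5  6
 C  1  0  1  2  3  4  5
 T  2  1  1  2  3  3  4
 T  3  2  2  2  3  3  3
 A  4  3  3  3  3  4  4
 C  5  4  4  4  3  4  5
 A  6  5  5  5  4  4  5
 T  7  6  6  6  5  4  4

4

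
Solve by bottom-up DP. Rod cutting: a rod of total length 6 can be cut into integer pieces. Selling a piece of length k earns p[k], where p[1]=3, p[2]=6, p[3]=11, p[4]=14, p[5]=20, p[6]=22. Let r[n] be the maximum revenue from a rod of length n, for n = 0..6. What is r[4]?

   n    0    1    2    3    4    5    6
r[n]    0    3    6   11   14   20   23

14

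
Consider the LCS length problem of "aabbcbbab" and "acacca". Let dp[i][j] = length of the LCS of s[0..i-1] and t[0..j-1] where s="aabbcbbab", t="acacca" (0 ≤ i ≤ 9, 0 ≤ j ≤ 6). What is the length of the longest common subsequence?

4

   ''  a  c  a  c  c  a
''  0  0  0  0  0  0  0
 a  0  1  1  1  1  1  1
 a  0  1  1  2  2  2  2
 b  0  1  1  2  2  2  2
 b  0  1  1  2  2  2  2
 c  0  1  2  2  3  3  3
 b  0  1  2  2  3  3  3
 b  0  1  2  2  3  3  3
 a  0  1  2  3  3  3  4
 b  0  1  2  3  3  3  4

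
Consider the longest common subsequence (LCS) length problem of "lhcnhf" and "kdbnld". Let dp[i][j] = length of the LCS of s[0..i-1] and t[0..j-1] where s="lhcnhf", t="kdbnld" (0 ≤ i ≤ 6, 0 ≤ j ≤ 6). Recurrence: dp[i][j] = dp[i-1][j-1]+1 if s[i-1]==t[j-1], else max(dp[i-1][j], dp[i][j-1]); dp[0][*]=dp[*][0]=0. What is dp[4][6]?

   ''  k  d  b  n  l  d
''  0  0  0  0  0  0  0
 l  0  0  0  0  0  1  1
 h  0  0  0  0  0  1  1
 c  0  0  0  0  0  1  1
 n  0  0  0  0  1  1  1
 h  0  0  0  0  1  1  1
 f  0  0  0  0  1  1  1

1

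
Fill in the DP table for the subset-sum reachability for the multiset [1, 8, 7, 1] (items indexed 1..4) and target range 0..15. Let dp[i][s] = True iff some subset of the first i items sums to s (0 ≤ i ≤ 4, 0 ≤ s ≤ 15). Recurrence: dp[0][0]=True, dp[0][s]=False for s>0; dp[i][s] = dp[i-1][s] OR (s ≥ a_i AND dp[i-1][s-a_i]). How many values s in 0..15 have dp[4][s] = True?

i\s   0   1   2   3   4   5   6   7   8   9  10  11  12  13  14  15
  0   T   F   F   F   F   F   F   F   F   F   F   F   F   F   F   F
  1   T   T   F   F   F   F   F   F   F   F   F   F   F   F   F   F
  2   T   T   F   F   F   F   F   F   T   T   F   F   F   F   F   F
  3   T   T   F   F   F   F   F   T   T   T   F   F   F   F   F   T
  4   T   T   T   F   F   F   F   T   T   T   T   F   F   F   F   T

8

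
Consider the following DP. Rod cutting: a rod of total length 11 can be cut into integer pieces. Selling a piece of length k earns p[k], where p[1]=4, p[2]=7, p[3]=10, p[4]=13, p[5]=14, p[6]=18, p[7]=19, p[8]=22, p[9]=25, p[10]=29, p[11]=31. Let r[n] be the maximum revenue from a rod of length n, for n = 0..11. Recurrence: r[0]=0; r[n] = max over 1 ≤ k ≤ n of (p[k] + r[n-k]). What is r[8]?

   n    0    1    2    3    4    5    6    7    8    9   10   11
r[n]    0    4    8   12   16   20   24   28   32   36   40   44

32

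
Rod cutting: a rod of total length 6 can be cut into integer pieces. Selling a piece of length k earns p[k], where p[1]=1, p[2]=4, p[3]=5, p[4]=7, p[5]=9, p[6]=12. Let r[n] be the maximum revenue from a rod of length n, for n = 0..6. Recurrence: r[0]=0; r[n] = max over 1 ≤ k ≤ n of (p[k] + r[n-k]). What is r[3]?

   n    0    1    2    3    4    5    6
r[n]    0    1    4    5    8    9   12

5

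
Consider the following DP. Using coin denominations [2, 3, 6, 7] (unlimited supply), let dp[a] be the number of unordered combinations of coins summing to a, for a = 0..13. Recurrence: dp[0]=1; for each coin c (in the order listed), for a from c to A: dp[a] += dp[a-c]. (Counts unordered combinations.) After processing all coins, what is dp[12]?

after  coin     0     1     2     3     4     5     6     7     8     9    10    11    12    13
          2     1     0     1     0     1     0     1     0     1     0     1     0     1     0
          3     1     0     1     1     1     1     2     1     2     2     2     2     3     2
          6     1     0     1     1     1     1     3     1     3     3     3     3     6     3
          7     1     0     1     1     1     1     3     2     3     4     4     4     7     6

7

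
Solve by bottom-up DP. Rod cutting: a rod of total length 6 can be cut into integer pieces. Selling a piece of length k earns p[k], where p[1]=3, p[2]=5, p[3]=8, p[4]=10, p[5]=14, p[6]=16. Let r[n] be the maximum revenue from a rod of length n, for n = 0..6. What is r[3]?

9

   n    0    1    2    3    4    5    6
r[n]    0    3    6    9   12   15   18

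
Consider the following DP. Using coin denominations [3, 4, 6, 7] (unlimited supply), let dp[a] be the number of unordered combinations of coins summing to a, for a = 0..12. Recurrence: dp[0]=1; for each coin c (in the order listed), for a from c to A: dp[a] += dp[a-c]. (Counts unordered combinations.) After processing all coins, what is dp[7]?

after  coin     0     1     2     3     4     5     6     7     8     9    10    11    12
          3     1     0     0     1     0     0     1     0     0     1     0     0     1
          4     1     0     0     1     1     0     1     1     1     1     1     1     2
          6     1     0     0     1     1     0     2     1     1     2     2     1     4
          7     1     0     0     1     1     0     2     2     1     2     3     2     4

2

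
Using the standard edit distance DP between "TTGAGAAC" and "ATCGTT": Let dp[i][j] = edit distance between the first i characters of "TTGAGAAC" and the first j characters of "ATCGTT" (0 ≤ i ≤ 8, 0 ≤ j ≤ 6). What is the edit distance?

   ''  A  T  C  G  T  T
''  0  1  2  3  4  5  6
 T  1  1  1  2  3  4  5
 T  2  2  1  2  3  3  4
 G  3  3  2  2  2  3  4
 A  4  3  3  3  3  3  4
 G  5  4  4  4  3  4  4
 A  6  5  5  5  4  4  5
 A  7  6  6  6  5  5  5
 C  8  7  7  6  6  6  6

6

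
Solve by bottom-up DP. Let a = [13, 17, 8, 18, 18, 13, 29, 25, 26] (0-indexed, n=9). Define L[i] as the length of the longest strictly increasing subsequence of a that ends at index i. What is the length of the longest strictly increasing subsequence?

   i    0    1    2    3    4    5    6    7    8
a[i]   13   17    8   18   18   13   29   25   26
L[i]    1    2    1    3    3    2    4    4    5

5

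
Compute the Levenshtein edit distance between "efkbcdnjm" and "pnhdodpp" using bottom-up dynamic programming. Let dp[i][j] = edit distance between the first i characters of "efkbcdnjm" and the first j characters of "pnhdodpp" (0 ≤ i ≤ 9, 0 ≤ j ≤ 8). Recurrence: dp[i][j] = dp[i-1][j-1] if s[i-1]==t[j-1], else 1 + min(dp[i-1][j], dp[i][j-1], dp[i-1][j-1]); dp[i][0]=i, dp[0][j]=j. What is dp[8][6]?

7

   ''  p  n  h  d  o  d  p  p
''  0  1  2  3  4  5  6  7  8
 e  1  1  2  3  4  5  6  7  8
 f  2  2  2  3  4  5  6  7  8
 k  3  3  3  3  4  5  6  7  8
 b  4  4  4  4  4  5  6  7  8
 c  5  5  5  5  5  5  6  7  8
 d  6  6  6  6  5  6  5  6  7
 n  7  7  6  7  6  6  6  6  7
 j  8  8  7  7  7  7  7  7  7
 m  9  9  8  8  8  8  8  8  8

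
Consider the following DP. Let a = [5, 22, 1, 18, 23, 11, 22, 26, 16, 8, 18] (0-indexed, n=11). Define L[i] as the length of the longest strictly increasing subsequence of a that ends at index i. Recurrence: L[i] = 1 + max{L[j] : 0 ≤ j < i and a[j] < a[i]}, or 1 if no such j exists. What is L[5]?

2

   i    0    1    2    3    4    5    6    7    8    9   10
a[i]    5   22    1   18   23   11   22   26   16    8   18
L[i]    1    2    1    2    3    2    3    4    3    2    4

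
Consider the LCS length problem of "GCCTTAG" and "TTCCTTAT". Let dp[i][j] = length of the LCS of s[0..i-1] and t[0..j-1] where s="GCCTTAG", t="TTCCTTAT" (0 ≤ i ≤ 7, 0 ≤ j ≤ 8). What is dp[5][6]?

4

   ''  T  T  C  C  T  T  A  T
''  0  0  0  0  0  0  0  0  0
 G  0  0  0  0  0  0  0  0  0
 C  0  0  0  1  1  1  1  1  1
 C  0  0  0  1  2  2  2  2  2
 T  0  1  1  1  2  3  3  3  3
 T  0  1  2  2  2  3  4  4  4
 A  0  1  2  2  2  3  4  5  5
 G  0  1  2  2  2  3  4  5  5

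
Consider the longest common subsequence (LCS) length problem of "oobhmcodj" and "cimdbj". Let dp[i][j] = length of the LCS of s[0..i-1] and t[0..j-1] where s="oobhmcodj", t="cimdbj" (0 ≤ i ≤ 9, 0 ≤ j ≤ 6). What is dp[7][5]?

1

   ''  c  i  m  d  b  j
''  0  0  0  0  0  0  0
 o  0  0  0  0  0  0  0
 o  0  0  0  0  0  0  0
 b  0  0  0  0  0  1  1
 h  0  0  0  0  0  1  1
 m  0  0  0  1  1  1  1
 c  0  1  1  1  1  1  1
 o  0  1  1  1  1  1  1
 d  0  1  1  1  2  2  2
 j  0  1  1  1  2  2  3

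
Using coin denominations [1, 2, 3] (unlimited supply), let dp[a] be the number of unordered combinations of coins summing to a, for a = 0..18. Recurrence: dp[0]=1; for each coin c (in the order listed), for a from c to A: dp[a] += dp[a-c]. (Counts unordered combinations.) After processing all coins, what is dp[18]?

37

after  coin     0     1     2     3     4     5     6     7     8     9    10    11    12    13    14    15    16    17    18
          1     1     1     1     1     1     1     1     1     1     1     1     1     1     1     1     1     1     1     1
          2     1     1     2     2     3     3     4     4     5     5     6     6     7     7     8     8     9     9    10
          3     1     1     2     3     4     5     7     8    10    12    14    16    19    21    24    27    30    33    37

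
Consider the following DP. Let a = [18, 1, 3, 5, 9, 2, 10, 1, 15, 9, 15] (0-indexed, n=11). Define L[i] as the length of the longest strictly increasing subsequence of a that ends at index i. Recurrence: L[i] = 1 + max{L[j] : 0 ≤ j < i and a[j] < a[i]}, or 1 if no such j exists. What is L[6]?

5

   i    0    1    2    3    4    5    6    7    8    9   10
a[i]   18    1    3    5    9    2   10    1   15    9   15
L[i]    1    1    2    3    4    2    5    1    6    4    6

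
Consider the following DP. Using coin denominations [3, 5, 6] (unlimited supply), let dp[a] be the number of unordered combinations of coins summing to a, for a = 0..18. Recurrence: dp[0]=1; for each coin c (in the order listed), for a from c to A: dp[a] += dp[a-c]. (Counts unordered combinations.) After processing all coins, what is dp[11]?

after  coin     0     1     2     3     4     5     6     7     8     9    10    11    12    13    14    15    16    17    18
          3     1     0     0     1     0     0     1     0     0     1     0     0     1     0     0     1     0     0     1
          5     1     0     0     1     0     1     1     0     1     1     1     1     1     1     1     2     1     1     2
          6     1     0     0     1     0     1     2     0     1     2     1     2     3     1     2     4     2     3     5

2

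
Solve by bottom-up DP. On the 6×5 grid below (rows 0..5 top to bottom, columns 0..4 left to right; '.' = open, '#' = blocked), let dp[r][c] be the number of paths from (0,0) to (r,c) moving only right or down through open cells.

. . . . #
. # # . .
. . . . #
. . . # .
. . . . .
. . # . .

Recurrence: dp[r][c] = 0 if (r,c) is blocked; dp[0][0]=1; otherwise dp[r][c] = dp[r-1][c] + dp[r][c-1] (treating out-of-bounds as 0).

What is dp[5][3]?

r\c   0   1   2   3   4
  0   1   1   1   1   0
  1   1   0   0   1   1
  2   1   1   1   2   0
  3   1   2   3   0   0
  4   1   3   6   6   6
  5   1   4   0   6  12

6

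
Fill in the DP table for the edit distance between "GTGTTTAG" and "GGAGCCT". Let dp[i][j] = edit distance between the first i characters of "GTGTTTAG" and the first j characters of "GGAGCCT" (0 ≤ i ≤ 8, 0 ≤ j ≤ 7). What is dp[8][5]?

5

   ''  G  G  A  G  C  C  T
''  0  1  2  3  4  5  6  7
 G  1  0  1  2  3  4  5  6
 T  2  1  1  2  3  4  5  5
 G  3  2  1  2  2  3  4  5
 T  4  3  2  2  3  3  4  4
 T  5  4  3  3  3  4  4  4
 T  6  5  4  4  4  4  5  4
 A  7  6  5  4  5  5  5  5
 G  8  7  6  5  4  5  6  6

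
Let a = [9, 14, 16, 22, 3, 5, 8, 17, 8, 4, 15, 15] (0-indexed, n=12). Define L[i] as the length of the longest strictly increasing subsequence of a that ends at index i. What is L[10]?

   i    0    1    2    3    4    5    6    7    8    9   10   11
a[i]    9   14   16   22    3    5    8   17    8    4   15   15
L[i]    1    2    3    4    1    2    3    4    3    2    4    4

4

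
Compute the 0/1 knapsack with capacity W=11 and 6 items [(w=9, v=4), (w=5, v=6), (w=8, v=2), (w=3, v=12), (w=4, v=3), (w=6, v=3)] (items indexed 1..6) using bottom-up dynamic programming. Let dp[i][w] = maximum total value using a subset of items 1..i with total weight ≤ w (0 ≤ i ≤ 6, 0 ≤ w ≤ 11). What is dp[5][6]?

i\w   0   1   2   3   4   5   6   7   8   9  10  11
  0   0   0   0   0   0   0   0   0   0   0   0   0
  1   0   0   0   0   0   0   0   0   0   4   4   4
  2   0   0   0   0   0   6   6   6   6   6   6   6
  3   0   0   0   0   0   6   6   6   6   6   6   6
  4   0   0   0  12  12  12  12  12  18  18  18  18
  5   0   0   0  12  12  12  12  15  18  18  18  18
  6   0   0   0  12  12  12  12  15  18  18  18  18

12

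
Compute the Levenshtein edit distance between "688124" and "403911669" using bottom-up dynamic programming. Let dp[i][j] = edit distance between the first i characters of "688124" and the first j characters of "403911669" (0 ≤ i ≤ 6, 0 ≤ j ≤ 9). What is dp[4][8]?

7

   ''  4  0  3  9  1  1  6  6  9
''  0  1  2  3  4  5  6  7  8  9
 6  1  1  2  3  4  5  6  6  7  8
 8  2  2  2  3  4  5  6  7  7  8
 8  3  3  3  3  4  5  6  7  8  8
 1  4  4  4  4  4  4  5  6  7  8
 2  5  5  5  5  5  5  5  6  7  8
 4  6  5  6  6  6  6  6  6  7  8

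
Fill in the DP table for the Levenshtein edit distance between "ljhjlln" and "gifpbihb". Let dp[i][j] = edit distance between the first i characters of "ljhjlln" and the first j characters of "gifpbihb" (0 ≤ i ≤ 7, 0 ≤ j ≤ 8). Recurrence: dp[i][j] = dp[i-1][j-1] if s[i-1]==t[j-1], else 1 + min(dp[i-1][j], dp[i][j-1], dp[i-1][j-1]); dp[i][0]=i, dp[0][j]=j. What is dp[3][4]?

4

   ''  g  i  f  p  b  i  h  b
''  0  1  2  3  4  5  6  7  8
 l  1  1  2  3  4  5  6  7  8
 j  2  2  2  3  4  5  6  7  8
 h  3  3  3  3  4  5  6  6  7
 j  4  4  4  4  4  5  6  7  7
 l  5  5  5  5  5  5  6  7  8
 l  6  6  6  6  6  6  6  7  8
 n  7  7  7  7  7  7  7  7  8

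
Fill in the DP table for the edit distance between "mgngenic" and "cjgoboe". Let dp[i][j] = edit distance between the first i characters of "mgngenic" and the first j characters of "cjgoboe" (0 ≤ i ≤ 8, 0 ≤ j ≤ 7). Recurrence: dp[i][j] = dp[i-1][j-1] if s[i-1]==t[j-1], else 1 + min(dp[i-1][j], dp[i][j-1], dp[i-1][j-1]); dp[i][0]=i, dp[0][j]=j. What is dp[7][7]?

7

   ''  c  j  g  o  b  o  e
''  0  1  2  3  4  5  6  7
 m  1  1  2  3  4  5  6  7
 g  2  2  2  2  3  4  5  6
 n  3  3  3  3  3  4  5  6
 g  4  4  4  3  4  4  5  6
 e  5  5  5  4  4  5  5  5
 n  6  6  6  5  5  5  6  6
 i  7  7  7  6  6  6  6  7
 c  8  7  8  7  7  7  7  7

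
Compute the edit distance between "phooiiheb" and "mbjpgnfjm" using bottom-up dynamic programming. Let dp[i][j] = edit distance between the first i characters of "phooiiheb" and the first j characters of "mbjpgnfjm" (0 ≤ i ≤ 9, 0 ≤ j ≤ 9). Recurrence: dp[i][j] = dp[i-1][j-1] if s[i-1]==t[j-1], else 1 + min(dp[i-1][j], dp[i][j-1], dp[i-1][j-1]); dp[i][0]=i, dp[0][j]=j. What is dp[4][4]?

4

   ''  m  b  j  p  g  n  f  j  m
''  0  1  2  3  4  5  6  7  8  9
 p  1  1  2  3  3  4  5  6  7  8
 h  2  2  2  3  4  4  5  6  7  8
 o  3  3  3  3  4  5  5  6  7  8
 o  4  4  4  4  4  5  6  6  7  8
 i  5  5  5  5  5  5  6  7  7  8
 i  6  6  6  6  6  6  6  7  8  8
 h  7  7  7  7  7  7  7  7  8  9
 e  8  8  8  8  8  8  8  8  8  9
 b  9  9  8  9  9  9  9  9  9  9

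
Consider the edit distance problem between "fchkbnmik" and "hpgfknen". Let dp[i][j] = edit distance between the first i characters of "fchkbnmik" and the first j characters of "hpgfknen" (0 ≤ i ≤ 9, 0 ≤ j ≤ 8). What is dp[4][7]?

6

   ''  h  p  g  f  k  n  e  n
''  0  1  2  3  4  5  6  7  8
 f  1  1  2  3  3  4  5  6  7
 c  2  2  2  3  4  4  5  6  7
 h  3  2  3  3  4  5  5  6  7
 k  4  3  3  4  4  4  5  6  7
 b  5  4  4  4  5  5  5  6  7
 n  6  5  5  5  5  6  5  6  6
 m  7  6  6  6  6  6  6  6  7
 i  8  7  7  7  7  7  7  7  7
 k  9  8  8  8  8  7  8  8  8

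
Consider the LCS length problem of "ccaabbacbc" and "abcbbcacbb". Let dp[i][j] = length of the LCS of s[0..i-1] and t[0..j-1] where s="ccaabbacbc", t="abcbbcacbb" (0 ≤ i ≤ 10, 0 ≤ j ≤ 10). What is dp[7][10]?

5

   ''  a  b  c  b  b  c  a  c  b  b
''  0  0  0  0  0  0  0  0  0  0  0
 c  0  0  0  1  1  1  1  1  1  1  1
 c  0  0  0  1  1  1  2  2  2  2  2
 a  0  1  1  1  1  1  2  3  3  3  3
 a  0  1  1  1  1  1  2  3  3  3  3
 b  0  1  2  2  2  2  2  3  3  4  4
 b  0  1  2  2  3  3  3  3  3  4  5
 a  0  1  2  2  3  3  3  4  4  4  5
 c  0  1  2  3  3  3  4  4  5  5  5
 b  0  1  2  3  4  4  4  4  5  6  6
 c  0  1  2  3  4  4  5  5  5  6  6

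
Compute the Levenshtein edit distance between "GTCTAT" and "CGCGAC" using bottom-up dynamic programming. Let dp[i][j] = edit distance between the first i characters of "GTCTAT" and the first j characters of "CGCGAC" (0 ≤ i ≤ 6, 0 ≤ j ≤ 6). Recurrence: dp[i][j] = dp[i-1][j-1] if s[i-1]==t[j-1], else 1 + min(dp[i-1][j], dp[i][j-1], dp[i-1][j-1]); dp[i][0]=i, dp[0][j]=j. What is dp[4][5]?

   ''  C  G  C  G  A  C
''  0  1  2  3  4  5  6
 G  1  1  1  2  3  4  5
 T  2  2  2  2  3  4  5
 C  3  2  3  2  3  4  4
 T  4  3  3  3  3  4  5
 A  5  4  4  4  4  3  4
 T  6  5  5  5  5  4  4

4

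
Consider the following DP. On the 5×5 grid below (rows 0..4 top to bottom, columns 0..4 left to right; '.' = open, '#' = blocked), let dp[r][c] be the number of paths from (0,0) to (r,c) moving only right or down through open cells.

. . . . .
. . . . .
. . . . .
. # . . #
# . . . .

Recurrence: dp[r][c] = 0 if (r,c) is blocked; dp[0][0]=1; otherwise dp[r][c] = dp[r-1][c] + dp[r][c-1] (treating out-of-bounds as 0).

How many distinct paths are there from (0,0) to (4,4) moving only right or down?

r\c   0   1   2   3   4
  0   1   1   1   1   1
  1   1   2   3   4   5
  2   1   3   6  10  15
  3   1   0   6  16   0
  4   0   0   6  22  22

22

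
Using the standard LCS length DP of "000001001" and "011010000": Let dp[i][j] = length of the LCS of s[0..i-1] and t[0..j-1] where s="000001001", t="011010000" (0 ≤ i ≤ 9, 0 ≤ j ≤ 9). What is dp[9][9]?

   ''  0  1  1  0  1  0  0  0  0
''  0  0  0  0  0  0  0  0  0  0
 0  0  1  1  1  1  1  1  1  1  1
 0  0  1  1  1  2  2  2  2  2  2
 0  0  1  1  1  2  2  3  3  3  3
 0  0  1  1  1  2  2  3  4  4  4
 0  0  1  1  1  2  2  3  4  5  5
 1  0  1  2  2  2  3  3  4  5  5
 0  0  1  2  2  3  3  4  4  5  6
 0  0  1  2  2  3  3  4  5  5  6
 1  0  1  2  3  3  4  4  5  5  6

6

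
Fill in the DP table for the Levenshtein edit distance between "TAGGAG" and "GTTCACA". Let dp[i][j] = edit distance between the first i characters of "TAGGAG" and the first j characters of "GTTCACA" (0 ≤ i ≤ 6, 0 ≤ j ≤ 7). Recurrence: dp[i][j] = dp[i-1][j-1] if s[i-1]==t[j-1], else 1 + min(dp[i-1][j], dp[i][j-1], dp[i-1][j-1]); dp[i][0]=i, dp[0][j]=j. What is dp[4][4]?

   ''  G  T  T  C  A  C  A
''  0  1  2  3  4  5  6  7
 T  1  1  1  2  3  4  5  6
 A  2  2  2  2  3  3  4  5
 G  3  2  3  3  3  4  4  5
 G  4  3  3  4  4  4  5  5
 A  5  4  4  4  5  4  5  5
 G  6  5  5  5  5  5  5  6

4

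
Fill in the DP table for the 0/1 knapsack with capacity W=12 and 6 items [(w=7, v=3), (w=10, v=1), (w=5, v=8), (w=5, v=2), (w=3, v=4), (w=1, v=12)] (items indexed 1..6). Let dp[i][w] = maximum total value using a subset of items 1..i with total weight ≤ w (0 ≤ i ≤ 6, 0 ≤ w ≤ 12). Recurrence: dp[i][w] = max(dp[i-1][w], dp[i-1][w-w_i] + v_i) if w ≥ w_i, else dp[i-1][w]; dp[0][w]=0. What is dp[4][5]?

i\w   0   1   2   3   4   5   6   7   8   9  10  11  12
  0   0   0   0   0   0   0   0   0   0   0   0   0   0
  1   0   0   0   0   0   0   0   3   3   3   3   3   3
  2   0   0   0   0   0   0   0   3   3   3   3   3   3
  3   0   0   0   0   0   8   8   8   8   8   8   8  11
  4   0   0   0   0   0   8   8   8   8   8  10  10  11
  5   0   0   0   4   4   8   8   8  12  12  12  12  12
  6   0  12  12  12  16  16  20  20  20  24  24  24  24

8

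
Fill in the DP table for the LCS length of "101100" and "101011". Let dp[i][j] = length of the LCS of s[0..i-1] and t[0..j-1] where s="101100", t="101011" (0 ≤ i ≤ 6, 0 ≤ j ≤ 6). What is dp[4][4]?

3

   ''  1  0  1  0  1  1
''  0  0  0  0  0  0  0
 1  0  1  1  1  1  1  1
 0  0  1  2  2  2  2  2
 1  0  1  2  3  3  3  3
 1  0  1  2  3  3  4  4
 0  0  1  2  3  4  4  4
 0  0  1  2  3  4  4  4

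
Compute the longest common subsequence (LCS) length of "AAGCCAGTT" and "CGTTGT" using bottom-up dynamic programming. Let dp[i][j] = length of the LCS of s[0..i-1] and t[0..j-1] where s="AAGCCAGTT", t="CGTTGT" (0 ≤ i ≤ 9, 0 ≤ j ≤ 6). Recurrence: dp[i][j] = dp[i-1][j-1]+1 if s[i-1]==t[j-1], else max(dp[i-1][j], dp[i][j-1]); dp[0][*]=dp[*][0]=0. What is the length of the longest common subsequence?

4

   ''  C  G  T  T  G  T
''  0  0  0  0  0  0  0
 A  0  0  0  0  0  0  0
 A  0  0  0  0  0  0  0
 G  0  0  1  1  1  1  1
 C  0  1  1  1  1  1  1
 C  0  1  1  1  1  1  1
 A  0  1  1  1  1  1  1
 G  0  1  2  2  2  2  2
 T  0  1  2  3  3  3  3
 T  0  1  2  3  4  4  4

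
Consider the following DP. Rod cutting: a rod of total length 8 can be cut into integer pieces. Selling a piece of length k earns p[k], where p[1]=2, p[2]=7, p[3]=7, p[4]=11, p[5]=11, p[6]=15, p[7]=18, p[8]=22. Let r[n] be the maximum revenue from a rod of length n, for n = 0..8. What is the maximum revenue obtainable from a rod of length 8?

28

   n    0    1    2    3    4    5    6    7    8
r[n]    0    2    7    9   14   16   21   23   28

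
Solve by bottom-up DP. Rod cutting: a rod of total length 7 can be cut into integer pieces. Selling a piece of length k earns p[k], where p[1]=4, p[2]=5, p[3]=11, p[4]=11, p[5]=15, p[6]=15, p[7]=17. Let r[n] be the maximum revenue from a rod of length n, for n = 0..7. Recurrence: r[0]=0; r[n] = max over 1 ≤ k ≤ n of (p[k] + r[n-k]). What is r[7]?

28

   n    0    1    2    3    4    5    6    7
r[n]    0    4    8   12   16   20   24   28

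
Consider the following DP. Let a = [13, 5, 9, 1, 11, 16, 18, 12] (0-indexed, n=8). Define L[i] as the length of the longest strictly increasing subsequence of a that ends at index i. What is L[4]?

3

   i    0    1    2    3    4    5    6    7
a[i]   13    5    9    1   11   16   18   12
L[i]    1    1    2    1    3    4    5    4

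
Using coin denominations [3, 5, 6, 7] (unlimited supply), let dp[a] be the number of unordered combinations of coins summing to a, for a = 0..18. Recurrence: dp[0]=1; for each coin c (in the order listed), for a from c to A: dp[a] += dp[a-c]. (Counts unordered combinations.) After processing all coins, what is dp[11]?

after  coin     0     1     2     3     4     5     6     7     8     9    10    11    12    13    14    15    16    17    18
          3     1     0     0     1     0     0     1     0     0     1     0     0     1     0     0     1     0     0     1
          5     1     0     0     1     0     1     1     0     1     1     1     1     1     1     1     2     1     1     2
          6     1     0     0     1     0     1     2     0     1     2     1     2     3     1     2     4     2     3     5
          7     1     0     0     1     0     1     2     1     1     2     2     2     4     3     3     5     4     5     7

2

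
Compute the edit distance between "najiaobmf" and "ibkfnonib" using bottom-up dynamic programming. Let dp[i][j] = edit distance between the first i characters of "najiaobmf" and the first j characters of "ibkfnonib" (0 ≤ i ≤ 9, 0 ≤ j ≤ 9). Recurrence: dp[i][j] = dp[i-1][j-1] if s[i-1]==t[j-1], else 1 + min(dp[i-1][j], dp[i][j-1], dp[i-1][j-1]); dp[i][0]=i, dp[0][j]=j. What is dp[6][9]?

   ''  i  b  k  f  n  o  n  i  b
''  0  1  2  3  4  5  6  7  8  9
 n  1  1  2  3  4  4  5  6  7  8
 a  2  2  2  3  4  5  5  6  7  8
 j  3  3  3  3  4  5  6  6  7  8
 i  4  3  4  4  4  5  6  7  6  7
 a  5  4  4  5  5  5  6  7  7  7
 o  6  5  5  5  6  6  5  6  7  8
 b  7  6  5  6  6  7  6  6  7  7
 m  8  7  6  6  7  7  7  7  7  8
 f  9  8  7  7  6  7  8  8  8  8

8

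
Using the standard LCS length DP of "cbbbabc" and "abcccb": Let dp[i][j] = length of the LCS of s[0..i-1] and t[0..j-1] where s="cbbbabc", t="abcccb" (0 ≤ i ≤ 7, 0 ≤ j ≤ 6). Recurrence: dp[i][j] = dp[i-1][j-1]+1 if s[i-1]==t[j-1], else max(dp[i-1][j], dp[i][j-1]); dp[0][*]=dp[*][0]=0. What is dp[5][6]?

   ''  a  b  c  c  c  b
''  0  0  0  0  0  0  0
 c  0  0  0  1  1  1  1
 b  0  0  1  1  1  1  2
 b  0  0  1  1  1  1  2
 b  0  0  1  1  1  1  2
 a  0  1  1  1  1  1  2
 b  0  1  2  2  2  2  2
 c  0  1  2  3  3  3  3

2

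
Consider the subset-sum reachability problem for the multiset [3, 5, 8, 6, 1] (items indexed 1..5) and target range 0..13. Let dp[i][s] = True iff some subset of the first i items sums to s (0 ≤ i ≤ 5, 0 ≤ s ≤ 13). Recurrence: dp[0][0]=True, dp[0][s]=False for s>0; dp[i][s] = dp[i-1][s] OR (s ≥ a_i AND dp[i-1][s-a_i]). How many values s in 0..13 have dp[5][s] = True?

i\s   0   1   2   3   4   5   6   7   8   9  10  11  12  13
  0   T   F   F   F   F   F   F   F   F   F   F   F   F   F
  1   T   F   F   T   F   F   F   F   F   F   F   F   F   F
  2   T   F   F   T   F   T   F   F   T   F   F   F   F   F
  3   T   F   F   T   F   T   F   F   T   F   F   T   F   T
  4   T   F   F   T   F   T   T   F   T   T   F   T   F   T
  5   T   T   F   T   T   T   T   T   T   T   T   T   T   T

13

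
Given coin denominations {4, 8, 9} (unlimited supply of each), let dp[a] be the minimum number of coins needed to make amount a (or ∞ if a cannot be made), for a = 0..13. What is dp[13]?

 a  0  1  2  3  4  5  6  7  8  9 10 11 12 13
dp  0  -  -  -  1  -  -  -  1  1  -  -  2  2
(- denotes ∞ / unreachable)

2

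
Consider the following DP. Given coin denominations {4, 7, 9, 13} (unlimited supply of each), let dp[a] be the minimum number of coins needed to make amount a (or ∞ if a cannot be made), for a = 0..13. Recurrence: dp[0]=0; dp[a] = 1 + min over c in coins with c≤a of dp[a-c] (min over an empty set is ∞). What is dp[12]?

3

 a  0  1  2  3  4  5  6  7  8  9 10 11 12 13
dp  0  -  -  -  1  -  -  1  2  1  -  2  3  1
(- denotes ∞ / unreachable)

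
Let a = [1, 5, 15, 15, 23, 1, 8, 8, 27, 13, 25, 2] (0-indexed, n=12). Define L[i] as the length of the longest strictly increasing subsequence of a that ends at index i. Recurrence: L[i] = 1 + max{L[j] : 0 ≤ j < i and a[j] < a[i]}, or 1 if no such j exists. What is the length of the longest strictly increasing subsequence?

5

   i    0    1    2    3    4    5    6    7    8    9   10   11
a[i]    1    5   15   15   23    1    8    8   27   13   25    2
L[i]    1    2    3    3    4    1    3    3    5    4    5    2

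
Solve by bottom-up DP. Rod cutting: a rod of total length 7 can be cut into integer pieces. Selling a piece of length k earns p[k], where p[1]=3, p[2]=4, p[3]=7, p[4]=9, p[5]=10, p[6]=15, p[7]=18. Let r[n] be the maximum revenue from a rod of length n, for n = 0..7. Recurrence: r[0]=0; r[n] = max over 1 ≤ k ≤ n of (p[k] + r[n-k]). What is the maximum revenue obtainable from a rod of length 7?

21

   n    0    1    2    3    4    5    6    7
r[n]    0    3    6    9   12   15   18   21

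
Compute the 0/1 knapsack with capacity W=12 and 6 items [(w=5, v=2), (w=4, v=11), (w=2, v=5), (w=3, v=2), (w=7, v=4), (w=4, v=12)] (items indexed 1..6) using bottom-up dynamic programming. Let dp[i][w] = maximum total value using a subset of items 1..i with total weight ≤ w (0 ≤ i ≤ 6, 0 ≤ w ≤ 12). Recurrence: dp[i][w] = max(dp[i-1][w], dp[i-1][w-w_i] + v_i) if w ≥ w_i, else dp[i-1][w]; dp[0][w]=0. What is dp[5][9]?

18

i\w   0   1   2   3   4   5   6   7   8   9  10  11  12
  0   0   0   0   0   0   0   0   0   0   0   0   0   0
  1   0   0   0   0   0   2   2   2   2   2   2   2   2
  2   0   0   0   0  11  11  11  11  11  13  13  13  13
  3   0   0   5   5  11  11  16  16  16  16  16  18  18
  4   0   0   5   5  11  11  16  16  16  18  18  18  18
  5   0   0   5   5  11  11  16  16  16  18  18  18  18
  6   0   0   5   5  12  12  17  17  23  23  28  28  28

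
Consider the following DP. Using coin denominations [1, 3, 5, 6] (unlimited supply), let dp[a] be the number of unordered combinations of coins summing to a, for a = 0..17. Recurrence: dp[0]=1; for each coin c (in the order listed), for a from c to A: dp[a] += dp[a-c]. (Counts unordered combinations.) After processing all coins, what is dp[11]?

11

after  coin     0     1     2     3     4     5     6     7     8     9    10    11    12    13    14    15    16    17
          1     1     1     1     1     1     1     1     1     1     1     1     1     1     1     1     1     1     1
          3     1     1     1     2     2     2     3     3     3     4     4     4     5     5     5     6     6     6
          5     1     1     1     2     2     3     4     4     5     6     7     8     9    10    11    13    14    15
          6     1     1     1     2     2     3     5     5     6     8     9    11    14    15    17    21    23    26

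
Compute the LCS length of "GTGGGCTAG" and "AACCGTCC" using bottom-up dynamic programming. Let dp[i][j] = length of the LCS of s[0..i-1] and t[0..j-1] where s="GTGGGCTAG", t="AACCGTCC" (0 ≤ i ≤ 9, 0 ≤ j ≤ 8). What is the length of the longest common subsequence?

3

   ''  A  A  C  C  G  T  C  C
''  0  0  0  0  0  0  0  0  0
 G  0  0  0  0  0  1  1  1  1
 T  0  0  0  0  0  1  2  2  2
 G  0  0  0  0  0  1  2  2  2
 G  0  0  0  0  0  1  2  2  2
 G  0  0  0  0  0  1  2  2  2
 C  0  0  0  1  1  1  2  3  3
 T  0  0  0  1  1  1  2  3  3
 A  0  1  1  1  1  1  2  3  3
 G  0  1  1  1  1  2  2  3  3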